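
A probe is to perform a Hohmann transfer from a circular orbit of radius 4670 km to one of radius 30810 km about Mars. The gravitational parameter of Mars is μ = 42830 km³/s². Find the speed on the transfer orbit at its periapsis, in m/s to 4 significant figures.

v = 3991 m/s

Semi-major axis of the transfer orbit: a_t = (4670 + 30810)/2 = 17740 km.
At periapsis, r = 4670 km.
Vis-viva: v = √[μ(2/r − 1/a_t)] = √[42830 × (2/4670 − 1/17740)] = 3.991 km/s.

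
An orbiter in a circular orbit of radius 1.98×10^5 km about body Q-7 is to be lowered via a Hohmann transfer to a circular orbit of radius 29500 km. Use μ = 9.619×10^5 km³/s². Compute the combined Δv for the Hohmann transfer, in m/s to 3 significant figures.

Semi-major axis of the transfer orbit: a_t = (1.980×10^5 + 29500)/2 = 1.1375×10^5 km.
At r₁ the circular-orbit speed is v₁ = √(μ/r₁) = 2.20411 km/s.
Transfer-orbit speed at r₁ (vis-viva): v_a = √[μ(2/r₁ − 1/a_t)] = 1.12245 km/s.
First burn Δv₁ = |v_a − v₁| = 1.0817 km/s.
At r₂, v₂ = √(μ/r₂) = 5.7102 km/s.
Transfer-orbit speed at r₂: v_p = √[μ(2/r₂ − 1/a_t)] = 7.5337 km/s.
Second burn Δv₂ = |v₂ − v_p| = 1.8235 km/s.
Δv = Δv₁ + Δv₂ = 1.0817 + 1.8235 = 2.905 km/s.

Δv = 2910 m/s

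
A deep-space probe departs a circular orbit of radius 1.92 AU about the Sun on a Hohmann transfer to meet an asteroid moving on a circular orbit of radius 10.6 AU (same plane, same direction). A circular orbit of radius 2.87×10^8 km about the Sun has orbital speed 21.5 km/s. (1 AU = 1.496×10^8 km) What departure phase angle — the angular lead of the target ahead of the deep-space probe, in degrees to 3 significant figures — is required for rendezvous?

From the circular-orbit relation v² = μ/r at r = 2.87×10^8 km: μ = v²r = (21.5)² × 2.87×10^8 = 1.32666×10^11 km³/s².
In km: r₁ = 1.92 × 1.496×10^8 = 2.87232×10^8 km; r₂ = 10.6 × 1.496×10^8 = 1.58576×10^9 km.
Transfer-ellipse semi-major axis a_t = (r₁ + r₂)/2 = (2.87232×10^8 + 1.58576×10^9)/2 = 9.36496×10^8 km.
Transfer time t = π√(a_t³/μ) = 2.472×10^8 s.
Target angular speed ω₂ = √(μ/r₂³) = 5.768×10^-9 rad/s.
Angle swept by the target during transfer: ω₂·t = 1.4258 rad = 81.69°.
The deep-space probe traverses 180° on the transfer ellipse, so the target must lead by 180° − 81.69° = 98.3°.

φ = 98.3°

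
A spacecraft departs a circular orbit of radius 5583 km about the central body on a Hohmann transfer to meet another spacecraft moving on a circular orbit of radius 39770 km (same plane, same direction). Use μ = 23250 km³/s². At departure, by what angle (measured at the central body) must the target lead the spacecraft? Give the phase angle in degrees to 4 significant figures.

Transfer-ellipse semi-major axis a_t = (r₁ + r₂)/2 = (5583 + 39770)/2 = 22676.5 km.
Transfer time t = π√(a_t³/μ) = 70356.2 s.
Target angular speed ω₂ = √(μ/r₂³) = 1.92255×10^-5 rad/s.
Angle swept by the target during transfer: ω₂·t = 1.3526 rad = 77.50°.
Arrival is 180° from departure on the ellipse, so φ = 180° − 77.50° = 102.5°.

φ = 102.5°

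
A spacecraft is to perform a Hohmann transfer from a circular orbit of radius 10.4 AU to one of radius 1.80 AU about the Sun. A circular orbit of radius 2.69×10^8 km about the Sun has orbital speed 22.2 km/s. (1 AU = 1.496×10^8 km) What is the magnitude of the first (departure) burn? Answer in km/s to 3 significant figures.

From the circular-orbit relation v² = μ/r at r = 2.69×10^8 km: μ = v²r = (22.2)² × 2.69×10^8 = 1.32574×10^11 km³/s².
In km: r₁ = 10.4 × 1.496×10^8 = 1.55584×10^9 km; r₂ = 1.80 × 1.496×10^8 = 2.6928×10^8 km.
Semi-major axis of the transfer orbit: a_t = (1.55584×10^9 + 2.6928×10^8)/2 = 9.1256×10^8 km.
On the circular orbit at r = 1.55584×10^9 km, v_c = √(μ/r) = 9.231 km/s.
Transfer-orbit speed at the same r (vis-viva, a = a_t): v_t = √[μ(2/r − 1/a_t)] = 5.014 km/s.
Δv₁ = |v_t − v_c| = |5.014 − 9.231| = 4.217 km/s.

Δv₁ = 4.22 km/s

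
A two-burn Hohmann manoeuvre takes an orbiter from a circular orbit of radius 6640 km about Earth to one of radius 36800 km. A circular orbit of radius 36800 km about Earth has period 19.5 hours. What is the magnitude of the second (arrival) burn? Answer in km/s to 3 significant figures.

Δv₂ = 1.47 km/s

From Kepler's third law T² = 4π²r³/μ at r = 36800 km, T = 19.5 hours = 19.5 × 3600 s = 70200 s: μ = 4π²r³/T² = 3.99235×10^5 km³/s².
Transfer-ellipse semi-major axis a_t = (r₁ + r₂)/2 = (6640 + 36800)/2 = 21720 km.
Circular speed at r = 36800 km: v_c = √(μ/r) = 3.294 km/s.
Transfer-orbit speed at the same r (vis-viva, a = a_t): v_t = √[μ(2/r − 1/a_t)] = 1.821 km/s.
Δv₂ = |v_t − v_c| = |1.821 − 3.294| = 1.473 km/s.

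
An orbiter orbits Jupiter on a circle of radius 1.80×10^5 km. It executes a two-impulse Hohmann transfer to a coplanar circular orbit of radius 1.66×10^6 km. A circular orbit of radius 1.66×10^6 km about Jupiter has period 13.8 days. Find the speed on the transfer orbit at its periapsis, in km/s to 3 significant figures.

v = 35.7 km/s

From Kepler's third law T² = 4π²r³/μ at r = 1.66×10^6 km, T = 13.8 days = 13.8 × 86400 s = 1.19232×10^6 s: μ = 4π²r³/T² = 1.27028×10^8 km³/s².
Semi-major axis of the transfer orbit: a_t = (1.800×10^5 + 1.660×10^6)/2 = 9.200×10^5 km.
At periapsis, r = 1.800×10^5 km.
Applying v² = μ(2/r − 1/a_t): v = 35.68 km/s.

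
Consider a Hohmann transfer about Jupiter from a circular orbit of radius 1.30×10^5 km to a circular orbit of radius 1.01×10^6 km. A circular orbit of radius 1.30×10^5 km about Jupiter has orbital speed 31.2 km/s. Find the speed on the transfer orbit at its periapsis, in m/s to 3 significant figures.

v = 41500 m/s

From the circular-orbit relation v² = μ/r at r = 1.30×10^5 km: μ = v²r = (31.2)² × 1.30×10^5 = 1.26547×10^8 km³/s².
Semi-major axis of the transfer orbit: a_t = (1.300×10^5 + 1.010×10^6)/2 = 5.700×10^5 km.
The periapsis of the transfer ellipse is at r = 1.300×10^5 km.
Applying v² = μ(2/r − 1/a_t): v = 41.53 km/s.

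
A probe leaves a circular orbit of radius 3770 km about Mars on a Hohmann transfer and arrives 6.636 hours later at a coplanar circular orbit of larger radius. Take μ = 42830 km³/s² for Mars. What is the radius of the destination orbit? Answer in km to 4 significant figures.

r₂ = 23290 km

Transfer time t = 6.636 hours = 23889.6 s, and t = π√(a_t³/μ).
So a_t = (μ t²/π²)^(1/3) = (42830 × (23889.6)² / π²)^(1/3) = 13530 km.
Since a_t = (r₁ + r₂)/2, r₂ = 2a_t − r₁ = 2×13530 − 3770 = 23290 km.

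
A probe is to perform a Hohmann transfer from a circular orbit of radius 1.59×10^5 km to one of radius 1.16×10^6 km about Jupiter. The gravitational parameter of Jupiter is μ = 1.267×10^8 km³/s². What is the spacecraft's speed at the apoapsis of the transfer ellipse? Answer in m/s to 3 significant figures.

v = 5130 m/s

Semi-major axis of the transfer orbit: a_t = (1.590×10^5 + 1.160×10^6)/2 = 6.595×10^5 km.
At apoapsis, r = 1.160×10^6 km.
From the vis-viva equation, v = √[μ(2/r − 1/a_t)] = 5.132 km/s.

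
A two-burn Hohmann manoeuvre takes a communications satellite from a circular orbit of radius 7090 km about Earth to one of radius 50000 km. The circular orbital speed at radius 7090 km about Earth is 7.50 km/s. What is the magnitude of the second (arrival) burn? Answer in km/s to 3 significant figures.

From the circular-orbit relation v² = μ/r at r = 7090 km: μ = v²r = (7.50)² × 7090 = 3.98812×10^5 km³/s².
Transfer-ellipse semi-major axis a_t = (r₁ + r₂)/2 = (7090 + 50000)/2 = 28545 km.
Circular speed at r = 50000 km: v_c = √(μ/r) = 2.8242 km/s.
Transfer-orbit speed at the same r (vis-viva, a = a_t): v_t = √[μ(2/r − 1/a_t)] = 1.4075 km/s.
Δv₂ = |v_t − v_c| = |1.4075 − 2.8242| = 1.417 km/s.

Δv₂ = 1.42 km/s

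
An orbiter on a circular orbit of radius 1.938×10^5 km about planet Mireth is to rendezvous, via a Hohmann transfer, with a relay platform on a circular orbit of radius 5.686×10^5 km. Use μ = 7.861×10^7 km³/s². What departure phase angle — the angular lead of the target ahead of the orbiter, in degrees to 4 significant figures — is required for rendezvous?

φ = 81.19°

The Hohmann ellipse has a_t = (r₁ + r₂)/2 = 3.812×10^5 km.
The half-period of the transfer ellipse is t = π√(a_t³/μ) = 83395 s.
The target's mean motion on its circular orbit is ω₂ = √(μ/r₂³) = 2.0679×10^-5 rad/s.
Angle swept by the target during transfer: ω₂·t = 1.7245 rad = 98.81°.
Arrival is 180° from departure on the ellipse, so φ = 180° − 98.81° = 81.19°.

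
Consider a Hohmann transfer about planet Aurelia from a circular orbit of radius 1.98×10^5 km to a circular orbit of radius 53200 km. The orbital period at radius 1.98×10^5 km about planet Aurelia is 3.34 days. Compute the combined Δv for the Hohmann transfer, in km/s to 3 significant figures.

Δv = 3.63 km/s

From Kepler's third law T² = 4π²r³/μ at r = 1.98×10^5 km, T = 3.34 days = 3.34 × 86400 s = 2.88576×10^5 s: μ = 4π²r³/T² = 3.67989×10^6 km³/s².
The Hohmann ellipse has a_t = (r₁ + r₂)/2 = 1.256×10^5 km.
Circular speed at r₁: v₁ = √(μ/r₁) = √(3.67989×10^6/1.980×10^5) = 4.31107 km/s.
Transfer-orbit speed at r₁ (vis-viva): v_a = √[μ(2/r₁ − 1/a_t)] = 2.80573 km/s.
First burn Δv₁ = |v_a − v₁| = 1.5053 km/s.
Circular speed at r₂: v₂ = √(μ/r₂) = 8.31690 km/s.
Transfer-orbit speed at r₂: v_p = √[μ(2/r₂ − 1/a_t)] = 10.4424 km/s.
Second burn Δv₂ = |v₂ − v_p| = 2.1255 km/s.
Total Δv = Δv₁ + Δv₂ = 3.631 km/s.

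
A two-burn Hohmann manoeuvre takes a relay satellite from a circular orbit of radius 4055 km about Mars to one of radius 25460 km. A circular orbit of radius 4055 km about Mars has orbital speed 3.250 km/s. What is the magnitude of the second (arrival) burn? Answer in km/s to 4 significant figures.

From the circular-orbit relation v² = μ/r at r = 4055 km: μ = v²r = (3.250)² × 4055 = 42830.9 km³/s².
Transfer-ellipse semi-major axis a_t = (r₁ + r₂)/2 = (4055 + 25460)/2 = 14757.5 km.
On the circular orbit at r = 25460 km, v_c = √(μ/r) = 1.297 km/s.
Vis-viva on the transfer ellipse at r = 25460 km gives v_t = √[μ(2/r − 1/a_t)] = 0.6799 km/s.
Δv₂ = |v_t − v_c| = |0.6799 − 1.297| = 0.6171 km/s.

Δv₂ = 0.6171 km/s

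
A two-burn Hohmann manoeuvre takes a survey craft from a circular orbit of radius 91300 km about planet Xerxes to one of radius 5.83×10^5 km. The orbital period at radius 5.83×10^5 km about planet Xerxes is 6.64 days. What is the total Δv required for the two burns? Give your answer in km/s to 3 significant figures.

From Kepler's third law T² = 4π²r³/μ at r = 5.83×10^5 km, T = 6.64 days = 6.64 × 86400 s = 5.73696×10^5 s: μ = 4π²r³/T² = 2.37685×10^7 km³/s².
Transfer-ellipse semi-major axis a_t = (r₁ + r₂)/2 = (91300 + 5.830×10^5)/2 = 3.3715×10^5 km.
Circular speed at r₁: v₁ = √(μ/r₁) = √(2.37685×10^7/91300) = 16.1349 km/s.
On the transfer ellipse at r₁, vis-viva equation gives v_p = √[μ(2/r₁ − 1/a_t)] = 21.2172 km/s.
First burn Δv₁ = |v_p − v₁| = 5.0823 km/s.
Circular speed at r₂: v₂ = √(μ/r₂) = 6.3851 km/s.
Transfer-orbit speed at r₂: v_a = √[μ(2/r₂ − 1/a_t)] = 3.3227 km/s.
Second burn Δv₂ = |v₂ − v_a| = 3.0624 km/s.
Total Δv = Δv₁ + Δv₂ = 8.145 km/s.

Δv = 8.14 km/s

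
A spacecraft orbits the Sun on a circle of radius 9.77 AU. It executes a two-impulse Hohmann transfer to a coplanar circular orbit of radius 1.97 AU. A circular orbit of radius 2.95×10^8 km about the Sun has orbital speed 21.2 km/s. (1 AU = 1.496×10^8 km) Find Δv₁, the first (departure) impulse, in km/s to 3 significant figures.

Δv₁ = 4.01 km/s

From the circular-orbit relation v² = μ/r at r = 2.95×10^8 km: μ = v²r = (21.2)² × 2.95×10^8 = 1.32585×10^11 km³/s².
In km: r₁ = 9.77 × 1.496×10^8 = 1.461592×10^9 km; r₂ = 1.97 × 1.496×10^8 = 2.94712×10^8 km.
The Hohmann ellipse has a_t = (r₁ + r₂)/2 = 8.78152×10^8 km.
On the circular orbit at r = 1.461592×10^9 km, v_c = √(μ/r) = 9.5243 km/s.
Vis-viva on the transfer ellipse at r = 1.461592×10^9 km gives v_t = √[μ(2/r − 1/a_t)] = 5.5176 km/s.
Δv₁ = |v_t − v_c| = |5.5176 − 9.5243| = 4.007 km/s.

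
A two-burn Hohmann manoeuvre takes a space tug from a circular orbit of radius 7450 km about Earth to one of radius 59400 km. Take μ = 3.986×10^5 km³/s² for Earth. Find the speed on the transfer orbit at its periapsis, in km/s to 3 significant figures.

Semi-major axis of the transfer orbit: a_t = (7450 + 59400)/2 = 33425 km.
The periapsis of the transfer ellipse is at r = 7450 km.
Applying v² = μ(2/r − 1/a_t): v = 9.751 km/s.

v = 9.75 km/s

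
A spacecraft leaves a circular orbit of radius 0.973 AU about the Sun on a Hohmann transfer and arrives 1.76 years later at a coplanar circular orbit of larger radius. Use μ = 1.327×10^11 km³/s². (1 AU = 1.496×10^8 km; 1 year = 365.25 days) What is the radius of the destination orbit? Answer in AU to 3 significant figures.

In km: r₁ = 0.973 × 1.496×10^8 = 1.455608×10^8 km.
Transfer time t = 1.76 years × 365.25 × 86400 s = 5.5541376×10^7 s, and t = π√(a_t³/μ).
So a_t = (μ t²/π²)^(1/3) = (1.327×10^11 × (5.5541376×10^7)² / π²)^(1/3) = 3.4615×10^8 km.
Since a_t = (r₁ + r₂)/2, r₂ = 2a_t − r₁ = 2×3.4615×10^8 − 1.455608×10^8 = 5.467392×10^8 km.
In AU: r₂ = 5.467392×10^8 / 1.496×10^8 = 3.65 AU.

r₂ = 3.65 AU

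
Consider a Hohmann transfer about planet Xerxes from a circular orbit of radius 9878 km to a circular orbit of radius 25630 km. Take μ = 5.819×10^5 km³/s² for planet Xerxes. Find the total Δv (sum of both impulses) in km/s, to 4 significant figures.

The Hohmann ellipse has a_t = (r₁ + r₂)/2 = 17754 km.
At r₁ the circular-orbit speed is v₁ = √(μ/r₁) = 7.6752 km/s.
Transfer-orbit speed at r₁ (vis-viva): v_p = √[μ(2/r₁ − 1/a_t)] = 9.2218 km/s.
First burn Δv₁ = |v_p − v₁| = 1.5466 km/s.
Circular speed at r₂: v₂ = √(μ/r₂) = 4.7649 km/s.
Transfer-orbit speed at r₂: v_a = √[μ(2/r₂ − 1/a_t)] = 3.5542 km/s.
Second burn Δv₂ = |v₂ − v_a| = 1.2107 km/s.
Δv = Δv₁ + Δv₂ = 1.5466 + 1.2107 = 2.757 km/s.

Δv = 2.757 km/s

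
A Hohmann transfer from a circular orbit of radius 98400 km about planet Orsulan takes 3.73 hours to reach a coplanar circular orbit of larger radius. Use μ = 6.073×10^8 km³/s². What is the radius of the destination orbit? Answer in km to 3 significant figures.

r₂ = 3.48×10^5 km

Transfer time t = 3.73 hours = 13428 s, and t = π√(a_t³/μ).
So a_t = (μ t²/π²)^(1/3) = (6.073×10^8 × (13428)² / π²)^(1/3) = 2.2304×10^5 km.
Since a_t = (r₁ + r₂)/2, r₂ = 2a_t − r₁ = 2×2.2304×10^5 − 98400 = 3.4768×10^5 km.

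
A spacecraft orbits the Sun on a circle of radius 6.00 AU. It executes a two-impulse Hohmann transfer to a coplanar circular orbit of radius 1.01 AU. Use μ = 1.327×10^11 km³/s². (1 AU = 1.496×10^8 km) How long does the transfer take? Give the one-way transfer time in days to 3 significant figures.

t = 1200 days

In km: r₁ = 6.00 × 1.496×10^8 = 8.976×10^8 km; r₂ = 1.01 × 1.496×10^8 = 1.51096×10^8 km.
Semi-major axis of the transfer orbit: a_t = (8.976×10^8 + 1.51096×10^8)/2 = 5.24348×10^8 km.
Half the transfer-orbit period gives t = π√(a_t³/μ) = 1.035×10^8 s.
Converting: 1.035×10^8 s ÷ 86400 s/day = 1200 days.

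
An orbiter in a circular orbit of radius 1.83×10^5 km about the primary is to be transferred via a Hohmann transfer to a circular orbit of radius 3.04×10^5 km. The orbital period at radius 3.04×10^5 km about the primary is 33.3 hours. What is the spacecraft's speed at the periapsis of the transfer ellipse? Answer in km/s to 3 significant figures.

From Kepler's third law T² = 4π²r³/μ at r = 3.04×10^5 km, T = 33.3 hours = 33.3 × 3600 s = 1.1988×10^5 s: μ = 4π²r³/T² = 7.71768×10^7 km³/s².
The Hohmann ellipse has a_t = (r₁ + r₂)/2 = 2.435×10^5 km.
At periapsis, r = 1.830×10^5 km.
Applying v² = μ(2/r − 1/a_t): v = 22.95 km/s.

v = 22.9 km/s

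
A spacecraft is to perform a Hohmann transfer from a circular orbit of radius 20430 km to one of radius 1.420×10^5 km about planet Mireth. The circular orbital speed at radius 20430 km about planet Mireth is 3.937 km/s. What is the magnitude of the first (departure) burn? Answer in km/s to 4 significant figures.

Δv₁ = 1.269 km/s

From the circular-orbit relation v² = μ/r at r = 20430 km: μ = v²r = (3.937)² × 20430 = 3.16664×10^5 km³/s².
The Hohmann ellipse has a_t = (r₁ + r₂)/2 = 81215 km.
On the circular orbit at r = 20430 km, v_c = √(μ/r) = 3.937 km/s.
Vis-viva on the transfer ellipse at r = 20430 km gives v_t = √[μ(2/r − 1/a_t)] = 5.206 km/s.
Δv₁ = |v_t − v_c| = |5.206 − 3.937| = 1.269 km/s.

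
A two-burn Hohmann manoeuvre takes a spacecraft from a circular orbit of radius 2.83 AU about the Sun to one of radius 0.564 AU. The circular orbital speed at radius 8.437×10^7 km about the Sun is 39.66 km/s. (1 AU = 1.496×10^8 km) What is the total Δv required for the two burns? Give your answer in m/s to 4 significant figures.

Δv = 19050 m/s

From the circular-orbit relation v² = μ/r at r = 8.437×10^7 km: μ = v²r = (39.66)² × 8.437×10^7 = 1.32707×10^11 km³/s².
In km: r₁ = 2.83 × 1.496×10^8 = 4.23368×10^8 km; r₂ = 0.564 × 1.496×10^8 = 8.43744×10^7 km.
The Hohmann ellipse has a_t = (r₁ + r₂)/2 = 2.538712×10^8 km.
At r₁ the circular-orbit speed is v₁ = √(μ/r₁) = 17.704665 km/s.
On the transfer ellipse at r₁, vis-viva gives v_a = √[μ(2/r₁ − 1/a_t)] = 10.206724 km/s.
First burn Δv₁ = |v_a − v₁| = 7.4979 km/s.
At r₂, v₂ = √(μ/r₂) = 39.659 km/s.
Transfer-orbit speed at r₂: v_p = √[μ(2/r₂ − 1/a_t)] = 51.215 km/s.
Second burn Δv₂ = |v₂ − v_p| = 11.556 km/s.
Total Δv = Δv₁ + Δv₂ = 19.05 km/s.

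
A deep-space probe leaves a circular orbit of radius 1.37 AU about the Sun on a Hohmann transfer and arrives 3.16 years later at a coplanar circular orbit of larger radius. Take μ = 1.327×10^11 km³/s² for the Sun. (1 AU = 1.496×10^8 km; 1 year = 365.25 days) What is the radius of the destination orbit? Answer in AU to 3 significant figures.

r₂ = 5.47 AU

In km: r₁ = 1.37 × 1.496×10^8 = 2.04952×10^8 km.
Transfer time t = 3.16 years × 365.25 × 86400 s = 9.9722016×10^7 s, and t = π√(a_t³/μ).
So a_t = (μ t²/π²)^(1/3) = (1.327×10^11 × (9.9722016×10^7)² / π²)^(1/3) = 5.1135×10^8 km.
Since a_t = (r₁ + r₂)/2, r₂ = 2a_t − r₁ = 2×5.1135×10^8 − 2.04952×10^8 = 8.17748×10^8 km.
In AU: r₂ = 8.17748×10^8 / 1.496×10^8 = 5.47 AU.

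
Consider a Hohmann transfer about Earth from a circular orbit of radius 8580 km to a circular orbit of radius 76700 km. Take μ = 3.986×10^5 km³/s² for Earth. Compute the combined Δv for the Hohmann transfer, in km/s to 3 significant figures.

Transfer-ellipse semi-major axis a_t = (r₁ + r₂)/2 = (8580 + 76700)/2 = 42640 km.
Circular speed at r₁: v₁ = √(μ/r₁) = √(3.986×10^5/8580) = 6.815928 km/s.
On the transfer ellipse at r₁, vis-viva gives v_p = √[μ(2/r₁ − 1/a_t)] = 9.141429 km/s.
First burn Δv₁ = |v_p − v₁| = 2.326 km/s.
At r₂, v₂ = √(μ/r₂) = 2.280 km/s.
Transfer-orbit speed at r₂: v_a = √[μ(2/r₂ − 1/a_t)] = 1.023 km/s.
Second burn Δv₂ = |v₂ − v_a| = 1.257 km/s.
Δv = Δv₁ + Δv₂ = 2.326 + 1.257 = 3.583 km/s.

Δv = 3.58 km/s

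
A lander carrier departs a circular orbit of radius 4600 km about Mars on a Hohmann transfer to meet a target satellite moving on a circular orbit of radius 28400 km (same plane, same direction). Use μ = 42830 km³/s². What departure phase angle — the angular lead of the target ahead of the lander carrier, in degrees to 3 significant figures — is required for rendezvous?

φ = 100°

Semi-major axis of the transfer orbit: a_t = (4600 + 28400)/2 = 16500 km.
Transfer time t = π√(a_t³/μ) = 32174 s.
The target's mean motion on its circular orbit is ω₂ = √(μ/r₂³) = 4.3241×10^-5 rad/s.
Angle swept by the target during transfer: ω₂·t = 1.3912 rad = 79.71°.
The lander carrier traverses 180° on the transfer ellipse, so the target must lead by 180° − 79.71° = 100°.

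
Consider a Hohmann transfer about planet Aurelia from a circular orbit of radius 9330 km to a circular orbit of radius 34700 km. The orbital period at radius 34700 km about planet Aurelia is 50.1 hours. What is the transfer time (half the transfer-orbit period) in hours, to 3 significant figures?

t = 12.7 hours

From Kepler's third law T² = 4π²r³/μ at r = 34700 km, T = 50.1 hours = 50.1 × 3600 s = 1.8036×10^5 s: μ = 4π²r³/T² = 50707.0 km³/s².
Semi-major axis of the transfer orbit: a_t = (9330 + 34700)/2 = 22015 km.
Transfer time t = π√(a_t³/μ) = π√((22015)³ / 50707.0) = 45570 s.
Converting: 45570 s ÷ 3600 s/hour = 12.7 hours.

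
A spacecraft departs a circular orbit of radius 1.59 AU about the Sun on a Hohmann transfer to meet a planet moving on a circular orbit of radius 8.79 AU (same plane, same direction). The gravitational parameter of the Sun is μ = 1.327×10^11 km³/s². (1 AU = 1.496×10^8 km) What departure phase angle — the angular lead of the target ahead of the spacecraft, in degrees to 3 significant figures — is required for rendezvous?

φ = 98.3°

In km: r₁ = 1.59 × 1.496×10^8 = 2.37864×10^8 km; r₂ = 8.79 × 1.496×10^8 = 1.314984×10^9 km.
Semi-major axis of the transfer orbit: a_t = (2.37864×10^8 + 1.314984×10^9)/2 = 7.76424×10^8 km.
Transfer time t = π√(a_t³/μ) = 1.8658×10^8 s.
Target angular speed ω₂ = √(μ/r₂³) = 7.6393×10^-9 rad/s.
Angle swept by the target during transfer: ω₂·t = 1.42534 rad = 81.67°.
The spacecraft traverses 180° on the transfer ellipse, so the target must lead by 180° − 81.67° = 98.3°.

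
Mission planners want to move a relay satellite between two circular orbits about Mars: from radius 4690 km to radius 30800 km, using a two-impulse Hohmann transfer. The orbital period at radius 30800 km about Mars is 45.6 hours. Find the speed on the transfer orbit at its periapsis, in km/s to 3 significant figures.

From Kepler's third law T² = 4π²r³/μ at r = 30800 km, T = 45.6 hours = 45.6 × 3600 s = 1.6416×10^5 s: μ = 4π²r³/T² = 42803.3 km³/s².
Transfer-ellipse semi-major axis a_t = (r₁ + r₂)/2 = (4690 + 30800)/2 = 17745 km.
The periapsis of the transfer ellipse is at r = 4690 km.
From the vis-viva equation, v = √[μ(2/r − 1/a_t)] = 3.980 km/s.

v = 3.98 km/s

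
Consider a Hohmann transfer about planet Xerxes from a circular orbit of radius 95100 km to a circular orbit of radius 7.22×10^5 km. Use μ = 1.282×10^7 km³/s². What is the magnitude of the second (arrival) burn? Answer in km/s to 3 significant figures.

Δv₂ = 2.18 km/s

Transfer-ellipse semi-major axis a_t = (r₁ + r₂)/2 = (95100 + 7.220×10^5)/2 = 4.0855×10^5 km.
Circular speed at r = 7.220×10^5 km: v_c = √(μ/r) = 4.214 km/s.
Transfer-orbit speed at the same r (vis-viva, a = a_t): v_t = √[μ(2/r − 1/a_t)] = 2.033 km/s.
Δv₂ = |v_t − v_c| = |2.033 − 4.214| = 2.181 km/s.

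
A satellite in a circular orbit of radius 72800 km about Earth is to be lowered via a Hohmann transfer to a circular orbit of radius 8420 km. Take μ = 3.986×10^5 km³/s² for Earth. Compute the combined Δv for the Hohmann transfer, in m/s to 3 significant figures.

Transfer-ellipse semi-major axis a_t = (r₁ + r₂)/2 = (72800 + 8420)/2 = 40610 km.
Circular speed at r₁: v₁ = √(μ/r₁) = √(3.986×10^5/72800) = 2.3399 km/s.
Transfer-orbit speed at r₁ (vis-viva equation): v_a = √[μ(2/r₁ − 1/a_t)] = 1.0655 km/s.
First burn Δv₁ = |v_a − v₁| = 1.274 km/s.
At r₂, v₂ = √(μ/r₂) = 6.880 km/s.
Transfer-orbit speed at r₂: v_p = √[μ(2/r₂ − 1/a_t)] = 9.212 km/s.
Second burn Δv₂ = |v₂ − v_p| = 2.332 km/s.
Total Δv = Δv₁ + Δv₂ = 3.606 km/s.

Δv = 3610 m/s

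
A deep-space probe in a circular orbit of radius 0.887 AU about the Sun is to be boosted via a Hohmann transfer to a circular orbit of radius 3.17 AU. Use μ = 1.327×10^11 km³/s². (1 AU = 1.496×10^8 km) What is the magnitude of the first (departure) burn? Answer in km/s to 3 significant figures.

In km: r₁ = 0.887 × 1.496×10^8 = 1.326952×10^8 km; r₂ = 3.17 × 1.496×10^8 = 4.74232×10^8 km.
The Hohmann ellipse has a_t = (r₁ + r₂)/2 = 3.034636×10^8 km.
On the circular orbit at r = 1.326952×10^8 km, v_c = √(μ/r) = 31.623 km/s.
Vis-viva on the transfer ellipse at r = 1.326952×10^8 km gives v_t = √[μ(2/r − 1/a_t)] = 39.532 km/s.
Δv₁ = |v_t − v_c| = |39.532 − 31.623| = 7.909 km/s.

Δv₁ = 7.91 km/s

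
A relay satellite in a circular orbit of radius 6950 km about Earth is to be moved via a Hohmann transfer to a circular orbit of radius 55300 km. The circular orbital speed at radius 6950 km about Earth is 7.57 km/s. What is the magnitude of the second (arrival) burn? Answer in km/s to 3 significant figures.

From the circular-orbit relation v² = μ/r at r = 6950 km: μ = v²r = (7.57)² × 6950 = 3.98269×10^5 km³/s².
Semi-major axis of the transfer orbit: a_t = (6950 + 55300)/2 = 31125 km.
Circular speed at r = 55300 km: v_c = √(μ/r) = 2.684 km/s.
Vis-viva on the transfer ellipse at r = 55300 km gives v_t = √[μ(2/r − 1/a_t)] = 1.268 km/s.
Δv₂ = |v_t − v_c| = |1.268 − 2.684| = 1.416 km/s.

Δv₂ = 1.42 km/s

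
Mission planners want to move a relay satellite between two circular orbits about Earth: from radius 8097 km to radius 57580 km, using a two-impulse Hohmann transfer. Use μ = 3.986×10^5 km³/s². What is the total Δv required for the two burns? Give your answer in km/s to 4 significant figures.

The Hohmann ellipse has a_t = (r₁ + r₂)/2 = 32838.5 km.
Circular speed at r₁: v₁ = √(μ/r₁) = √(3.986×10^5/8097) = 7.0163 km/s.
On the transfer ellipse at r₁, vis-viva gives v_p = √[μ(2/r₁ − 1/a_t)] = 9.2907 km/s.
First burn Δv₁ = |v_p − v₁| = 2.274 km/s.
Circular speed at r₂: v₂ = √(μ/r₂) = 2.631 km/s.
Transfer-orbit speed at r₂: v_a = √[μ(2/r₂ − 1/a_t)] = 1.306 km/s.
Second burn Δv₂ = |v₂ − v_a| = 1.325 km/s.
Total Δv = Δv₁ + Δv₂ = 3.599 km/s.

Δv = 3.599 km/s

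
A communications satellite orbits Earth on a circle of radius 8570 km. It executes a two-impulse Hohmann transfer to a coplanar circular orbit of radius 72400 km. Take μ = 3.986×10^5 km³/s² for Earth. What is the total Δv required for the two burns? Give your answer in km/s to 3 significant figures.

The Hohmann ellipse has a_t = (r₁ + r₂)/2 = 40485 km.
Circular speed at r₁: v₁ = √(μ/r₁) = √(3.986×10^5/8570) = 6.820 km/s.
Transfer-orbit speed at r₁ (vis-viva): v_p = √[μ(2/r₁ − 1/a_t)] = 9.120 km/s.
First burn Δv₁ = |v_p − v₁| = 2.300 km/s.
At r₂, v₂ = √(μ/r₂) = 2.3464 km/s.
Transfer-orbit speed at r₂: v_a = √[μ(2/r₂ − 1/a_t)] = 1.0795 km/s.
Second burn Δv₂ = |v₂ − v_a| = 1.267 km/s.
Total Δv = Δv₁ + Δv₂ = 3.567 km/s.

Δv = 3.57 km/s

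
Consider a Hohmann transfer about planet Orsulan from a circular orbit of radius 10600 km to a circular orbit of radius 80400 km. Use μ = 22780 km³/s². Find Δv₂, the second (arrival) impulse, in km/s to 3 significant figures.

Transfer-ellipse semi-major axis a_t = (r₁ + r₂)/2 = (10600 + 80400)/2 = 45500 km.
Circular speed at r = 80400 km: v_c = √(μ/r) = 0.5323 km/s.
Vis-viva on the transfer ellipse at r = 80400 km gives v_t = √[μ(2/r − 1/a_t)] = 0.2569 km/s.
Δv₂ = |v_t − v_c| = |0.2569 − 0.5323| = 0.2754 km/s.

Δv₂ = 0.275 km/s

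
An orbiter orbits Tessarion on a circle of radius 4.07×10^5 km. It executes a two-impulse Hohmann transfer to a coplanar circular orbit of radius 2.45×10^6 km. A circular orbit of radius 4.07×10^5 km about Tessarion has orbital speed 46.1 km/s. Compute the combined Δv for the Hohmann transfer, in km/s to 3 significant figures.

From the circular-orbit relation v² = μ/r at r = 4.07×10^5 km: μ = v²r = (46.1)² × 4.07×10^5 = 8.64960×10^8 km³/s².
The Hohmann ellipse has a_t = (r₁ + r₂)/2 = 1.4285×10^6 km.
Circular speed at r₁: v₁ = √(μ/r₁) = √(8.64960×10^8/4.070×10^5) = 46.10 km/s.
Transfer-orbit speed at r₁ (v² = μ(2/r − 1/a)): v_p = √[μ(2/r₁ − 1/a_t)] = 60.37 km/s.
First burn Δv₁ = |v_p − v₁| = 14.27 km/s.
At r₂, v₂ = √(μ/r₂) = 18.79 km/s.
Transfer-orbit speed at r₂: v_a = √[μ(2/r₂ − 1/a_t)] = 10.03 km/s.
Second burn Δv₂ = |v₂ − v_a| = 8.760 km/s.
Total Δv = Δv₁ + Δv₂ = 23.03 km/s.

Δv = 23.0 km/s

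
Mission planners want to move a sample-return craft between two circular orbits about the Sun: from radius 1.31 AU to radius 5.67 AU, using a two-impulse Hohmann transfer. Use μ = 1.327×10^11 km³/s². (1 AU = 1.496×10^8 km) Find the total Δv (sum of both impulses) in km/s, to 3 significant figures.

Δv = 12.0 km/s

In km: r₁ = 1.31 × 1.496×10^8 = 1.95976×10^8 km; r₂ = 5.67 × 1.496×10^8 = 8.48232×10^8 km.
Transfer-ellipse semi-major axis a_t = (r₁ + r₂)/2 = (1.95976×10^8 + 8.48232×10^8)/2 = 5.22104×10^8 km.
At r₁ the circular-orbit speed is v₁ = √(μ/r₁) = 26.022 km/s.
Transfer-orbit speed at r₁ (vis-viva): v_p = √[μ(2/r₁ − 1/a_t)] = 33.168 km/s.
First burn Δv₁ = |v_p − v₁| = 7.146 km/s.
At r₂, v₂ = √(μ/r₂) = 12.508 km/s.
Transfer-orbit speed at r₂: v_a = √[μ(2/r₂ − 1/a_t)] = 7.6630 km/s.
Second burn Δv₂ = |v₂ − v_a| = 4.845 km/s.
Total Δv = Δv₁ + Δv₂ = 11.99 km/s.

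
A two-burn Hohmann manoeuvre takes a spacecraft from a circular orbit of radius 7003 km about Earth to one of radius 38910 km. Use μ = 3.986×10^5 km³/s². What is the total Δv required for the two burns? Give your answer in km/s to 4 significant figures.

Transfer-ellipse semi-major axis a_t = (r₁ + r₂)/2 = (7003 + 38910)/2 = 22956.5 km.
At r₁ the circular-orbit speed is v₁ = √(μ/r₁) = 7.544 km/s.
On the transfer ellipse at r₁, vis-viva equation gives v_p = √[μ(2/r₁ − 1/a_t)] = 9.822 km/s.
First burn Δv₁ = |v_p − v₁| = 2.278 km/s.
Circular speed at r₂: v₂ = √(μ/r₂) = 3.201 km/s.
Transfer-orbit speed at r₂: v_a = √[μ(2/r₂ − 1/a_t)] = 1.768 km/s.
Second burn Δv₂ = |v₂ − v_a| = 1.433 km/s.
Total Δv = Δv₁ + Δv₂ = 3.711 km/s.

Δv = 3.711 km/s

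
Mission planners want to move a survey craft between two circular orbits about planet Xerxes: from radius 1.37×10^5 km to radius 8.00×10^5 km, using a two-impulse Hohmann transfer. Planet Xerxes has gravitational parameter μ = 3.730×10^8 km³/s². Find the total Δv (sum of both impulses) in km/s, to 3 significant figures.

Transfer-ellipse semi-major axis a_t = (r₁ + r₂)/2 = (1.370×10^5 + 8.000×10^5)/2 = 4.685×10^5 km.
Circular speed at r₁: v₁ = √(μ/r₁) = √(3.730×10^8/1.370×10^5) = 52.179 km/s.
On the transfer ellipse at r₁, vis-viva gives v_p = √[μ(2/r₁ − 1/a_t)] = 68.184 km/s.
First burn Δv₁ = |v_p − v₁| = 16.005 km/s.
At r₂, v₂ = √(μ/r₂) = 21.59282 km/s.
Transfer-orbit speed at r₂: v_a = √[μ(2/r₂ − 1/a_t)] = 11.67656 km/s.
Second burn Δv₂ = |v₂ − v_a| = 9.9163 km/s.
Total Δv = Δv₁ + Δv₂ = 25.92 km/s.

Δv = 25.9 km/s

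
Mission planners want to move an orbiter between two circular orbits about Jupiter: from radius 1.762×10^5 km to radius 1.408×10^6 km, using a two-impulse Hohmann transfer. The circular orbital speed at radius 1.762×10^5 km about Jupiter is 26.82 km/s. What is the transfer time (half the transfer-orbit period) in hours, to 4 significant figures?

t = 54.65 hours

From the circular-orbit relation v² = μ/r at r = 1.762×10^5 km: μ = v²r = (26.82)² × 1.762×10^5 = 1.26743×10^8 km³/s².
The Hohmann ellipse has a_t = (r₁ + r₂)/2 = 7.921×10^5 km.
Transfer time t = π√(a_t³/μ) = π√((7.921×10^5)³ / 1.26743×10^8) = 1.96724×10^5 s.
Converting: 1.96724×10^5 s ÷ 3600 s/hour = 54.65 hours.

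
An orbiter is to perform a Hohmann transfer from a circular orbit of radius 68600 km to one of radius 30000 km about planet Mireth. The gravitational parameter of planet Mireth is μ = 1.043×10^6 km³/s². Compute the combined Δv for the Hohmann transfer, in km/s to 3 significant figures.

The Hohmann ellipse has a_t = (r₁ + r₂)/2 = 49300 km.
Circular speed at r₁: v₁ = √(μ/r₁) = √(1.043×10^6/68600) = 3.89924 km/s.
On the transfer ellipse at r₁, v² = μ(2/r − 1/a) gives v_a = √[μ(2/r₁ − 1/a_t)] = 3.04171 km/s.
First burn Δv₁ = |v_a − v₁| = 0.85753 km/s.
At r₂, v₂ = √(μ/r₂) = 5.896 km/s.
Transfer-orbit speed at r₂: v_p = √[μ(2/r₂ − 1/a_t)] = 6.955 km/s.
Second burn Δv₂ = |v₂ − v_p| = 1.0590 km/s.
Total Δv = Δv₁ + Δv₂ = 1.917 km/s.

Δv = 1.92 km/s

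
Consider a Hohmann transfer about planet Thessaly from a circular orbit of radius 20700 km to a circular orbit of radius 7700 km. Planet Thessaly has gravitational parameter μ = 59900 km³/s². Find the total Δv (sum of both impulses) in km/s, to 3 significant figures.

Transfer-ellipse semi-major axis a_t = (r₁ + r₂)/2 = (20700 + 7700)/2 = 14200 km.
At r₁ the circular-orbit speed is v₁ = √(μ/r₁) = 1.70109 km/s.
Transfer-orbit speed at r₁ (vis-viva): v_a = √[μ(2/r₁ − 1/a_t)] = 1.25265 km/s.
First burn Δv₁ = |v_a − v₁| = 0.4484 km/s.
At r₂, v₂ = √(μ/r₂) = 2.7891 km/s.
Transfer-orbit speed at r₂: v_p = √[μ(2/r₂ − 1/a_t)] = 3.3675 km/s.
Second burn Δv₂ = |v₂ − v_p| = 0.5784 km/s.
Δv = Δv₁ + Δv₂ = 0.4484 + 0.5784 = 1.027 km/s.

Δv = 1.03 km/s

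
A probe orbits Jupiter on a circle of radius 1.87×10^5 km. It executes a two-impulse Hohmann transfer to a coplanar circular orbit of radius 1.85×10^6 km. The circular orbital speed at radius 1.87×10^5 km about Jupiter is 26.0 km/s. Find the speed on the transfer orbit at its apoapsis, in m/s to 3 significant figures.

v = 3540 m/s

From the circular-orbit relation v² = μ/r at r = 1.87×10^5 km: μ = v²r = (26.0)² × 1.87×10^5 = 1.26412×10^8 km³/s².
Semi-major axis of the transfer orbit: a_t = (1.870×10^5 + 1.850×10^6)/2 = 1.0185×10^6 km.
The apoapsis of the transfer ellipse is at r = 1.850×10^6 km.
Applying v² = μ(2/r − 1/a_t): v = 3.542 km/s.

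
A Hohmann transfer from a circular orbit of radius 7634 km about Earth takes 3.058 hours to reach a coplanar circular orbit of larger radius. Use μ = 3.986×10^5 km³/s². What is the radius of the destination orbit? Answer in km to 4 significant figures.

r₂ = 26320 km

Transfer time t = 3.058 hours = 11008.8 s, and t = π√(a_t³/μ).
So a_t = (μ t²/π²)^(1/3) = (3.986×10^5 × (11008.8)² / π²)^(1/3) = 16979 km.
Since a_t = (r₁ + r₂)/2, r₂ = 2a_t − r₁ = 2×16979 − 7634 = 26324 km.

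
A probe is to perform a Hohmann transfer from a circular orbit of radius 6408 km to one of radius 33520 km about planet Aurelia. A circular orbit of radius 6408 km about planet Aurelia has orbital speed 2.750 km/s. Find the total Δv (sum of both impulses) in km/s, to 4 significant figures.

From the circular-orbit relation v² = μ/r at r = 6408 km: μ = v²r = (2.750)² × 6408 = 48460.5 km³/s².
Semi-major axis of the transfer orbit: a_t = (6408 + 33520)/2 = 19964 km.
Circular speed at r₁: v₁ = √(μ/r₁) = √(48460.5/6408) = 2.7500 km/s.
Transfer-orbit speed at r₁ (vis-viva equation): v_p = √[μ(2/r₁ − 1/a_t)] = 3.5634 km/s.
First burn Δv₁ = |v_p − v₁| = 0.8134 km/s.
Circular speed at r₂: v₂ = √(μ/r₂) = 1.2024 km/s.
Transfer-orbit speed at r₂: v_a = √[μ(2/r₂ − 1/a_t)] = 0.68121 km/s.
Second burn Δv₂ = |v₂ − v_a| = 0.5212 km/s.
Δv = Δv₁ + Δv₂ = 0.8134 + 0.5212 = 1.335 km/s.

Δv = 1.335 km/s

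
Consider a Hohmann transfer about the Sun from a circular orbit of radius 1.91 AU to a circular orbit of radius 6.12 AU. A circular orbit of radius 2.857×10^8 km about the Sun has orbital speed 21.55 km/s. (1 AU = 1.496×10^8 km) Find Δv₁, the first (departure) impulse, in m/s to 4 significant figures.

From the circular-orbit relation v² = μ/r at r = 2.857×10^8 km: μ = v²r = (21.55)² × 2.857×10^8 = 1.32680×10^11 km³/s².
In km: r₁ = 1.91 × 1.496×10^8 = 2.85736×10^8 km; r₂ = 6.12 × 1.496×10^8 = 9.15552×10^8 km.
The Hohmann ellipse has a_t = (r₁ + r₂)/2 = 6.00644×10^8 km.
On the circular orbit at r = 2.85736×10^8 km, v_c = √(μ/r) = 21.5486 km/s.
Transfer-orbit speed at the same r (vis-viva, a = a_t): v_t = √[μ(2/r − 1/a_t)] = 26.6044 km/s.
Δv₁ = |v_t − v_c| = |26.6044 − 21.5486| = 5.056 km/s.

Δv₁ = 5056 m/s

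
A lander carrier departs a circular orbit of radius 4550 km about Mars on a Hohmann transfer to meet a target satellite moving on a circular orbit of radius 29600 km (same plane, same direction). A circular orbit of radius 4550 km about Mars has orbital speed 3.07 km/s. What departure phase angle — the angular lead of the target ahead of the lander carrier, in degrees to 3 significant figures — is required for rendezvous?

φ = 101°

From the circular-orbit relation v² = μ/r at r = 4550 km: μ = v²r = (3.07)² × 4550 = 42883.3 km³/s².
Semi-major axis of the transfer orbit: a_t = (4550 + 29600)/2 = 17075 km.
Transfer time t = π√(a_t³/μ) = 33849 s.
The target's mean motion on its circular orbit is ω₂ = √(μ/r₂³) = 4.0664×10^-5 rad/s.
Angle swept by the target during transfer: ω₂·t = 1.3764 rad = 78.86°.
Arrival is 180° from departure on the ellipse, so φ = 180° − 78.86° = 101°.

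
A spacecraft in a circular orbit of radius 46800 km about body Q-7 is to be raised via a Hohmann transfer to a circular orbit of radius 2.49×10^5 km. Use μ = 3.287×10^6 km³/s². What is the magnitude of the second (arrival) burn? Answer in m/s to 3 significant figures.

Δv₂ = 1590 m/s

Semi-major axis of the transfer orbit: a_t = (46800 + 2.490×10^5)/2 = 1.479×10^5 km.
Circular speed at r = 2.490×10^5 km: v_c = √(μ/r) = 3.633 km/s.
Vis-viva on the transfer ellipse at r = 2.490×10^5 km gives v_t = √[μ(2/r − 1/a_t)] = 2.044 km/s.
Δv₂ = |v_t − v_c| = |2.044 − 3.633| = 1.589 km/s.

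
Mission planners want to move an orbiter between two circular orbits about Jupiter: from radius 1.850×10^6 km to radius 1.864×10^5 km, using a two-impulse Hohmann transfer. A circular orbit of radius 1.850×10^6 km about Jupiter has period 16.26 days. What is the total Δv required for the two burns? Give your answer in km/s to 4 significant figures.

Δv = 13.80 km/s

From Kepler's third law T² = 4π²r³/μ at r = 1.850×10^6 km, T = 16.26 days = 16.26 × 86400 s = 1.404864×10^6 s: μ = 4π²r³/T² = 1.26650×10^8 km³/s².
Semi-major axis of the transfer orbit: a_t = (1.850×10^6 + 1.864×10^5)/2 = 1.0182×10^6 km.
At r₁ the circular-orbit speed is v₁ = √(μ/r₁) = 8.274 km/s.
Transfer-orbit speed at r₁ (vis-viva): v_a = √[μ(2/r₁ − 1/a_t)] = 3.540 km/s.
First burn Δv₁ = |v_a − v₁| = 4.734 km/s.
At r₂, v₂ = √(μ/r₂) = 26.0664 km/s.
Transfer-orbit speed at r₂: v_p = √[μ(2/r₂ − 1/a_t)] = 35.1358 km/s.
Second burn Δv₂ = |v₂ − v_p| = 9.069 km/s.
Total Δv = Δv₁ + Δv₂ = 13.80 km/s.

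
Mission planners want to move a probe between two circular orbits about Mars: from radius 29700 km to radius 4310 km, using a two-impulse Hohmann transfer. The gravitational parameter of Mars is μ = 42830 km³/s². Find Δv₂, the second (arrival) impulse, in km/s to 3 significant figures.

Transfer-ellipse semi-major axis a_t = (r₁ + r₂)/2 = (29700 + 4310)/2 = 17005 km.
Circular speed at r = 4310 km: v_c = √(μ/r) = 3.152 km/s.
Vis-viva on the transfer ellipse at r = 4310 km gives v_t = √[μ(2/r − 1/a_t)] = 4.166 km/s.
Δv₂ = |v_t − v_c| = |4.166 − 3.152| = 1.014 km/s.

Δv₂ = 1.01 km/s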